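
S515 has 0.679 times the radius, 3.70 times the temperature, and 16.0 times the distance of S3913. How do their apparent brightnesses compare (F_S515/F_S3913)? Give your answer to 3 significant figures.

0.338

L_S515/L_S3913 = (R_S515/R_S3913)²(T_S515/T_S3913)⁴ = (0.679)² × (3.70)⁴ = 86.41.
F_S515/F_S3913 = (L_S515/L_S3913)/(d_S515/d_S3913)² = 86.41 / (16.0)² = 0.3375.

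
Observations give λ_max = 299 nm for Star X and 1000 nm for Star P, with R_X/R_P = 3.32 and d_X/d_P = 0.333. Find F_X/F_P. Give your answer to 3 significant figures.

Wien's law: T_X/T_P = λ_P/λ_X = 1000/299 = 3.344.
L_X/L_P = (R_X/R_P)²(T_X/T_P)⁴ = (3.32)²(3.344)⁴ = 1379.
F_X/F_P = (L_X/L_P)/(d_X/d_P)² = 1379/(0.333)² = 1.244×10^4.

1.24×10^4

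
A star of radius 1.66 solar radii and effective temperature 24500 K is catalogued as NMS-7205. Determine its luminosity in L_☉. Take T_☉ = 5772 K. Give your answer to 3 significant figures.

894 L_☉

L/L_☉ = (R/R_☉)² (T/T_☉)⁴ = (1.66)² × (24500/5772)⁴
       = 2.756 × (4.245)⁴ = 2.756 × 324.6 = 894.5.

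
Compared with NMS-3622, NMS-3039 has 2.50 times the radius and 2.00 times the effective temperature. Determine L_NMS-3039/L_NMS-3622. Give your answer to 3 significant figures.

100

From the Stefan–Boltzmann law, L ∝ R²T⁴, so
L_NMS-3039/L_NMS-3622 = (R_NMS-3039/R_NMS-3622)² (T_NMS-3039/T_NMS-3622)⁴ = (2.50)² × (2.00)⁴ = 6.250 × 16.00 = 100.0.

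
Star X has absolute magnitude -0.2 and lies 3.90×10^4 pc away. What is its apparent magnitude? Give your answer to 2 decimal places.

17.76

m = M + 5 log₁₀(d/10 pc) = -0.2 + 5 log₁₀(3.90×10^4/10)
  = -0.2 + 5 × 3.591 = -0.2 + 17.96 = 17.76.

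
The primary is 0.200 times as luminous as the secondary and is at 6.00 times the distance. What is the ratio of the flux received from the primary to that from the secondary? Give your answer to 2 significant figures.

F = L/(4πd²), so F_p/F_s = (L_p/L_s) / (d_p/d_s)²
= 0.200 / (6.00)² = 0.200 / 36.00 = 0.005556.

0.0056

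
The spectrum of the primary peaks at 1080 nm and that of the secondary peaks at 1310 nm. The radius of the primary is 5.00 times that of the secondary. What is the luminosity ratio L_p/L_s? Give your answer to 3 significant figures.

54.1

Wien's law gives T ∝ 1/λ_max, so T_p/T_s = λ_s/λ_p = 1310/1080 = 1.213.
Then L ∝ R²T⁴ gives L_p/L_s = (5.00)² × (1.213)⁴ = 25.00 × 2.165 = 54.12.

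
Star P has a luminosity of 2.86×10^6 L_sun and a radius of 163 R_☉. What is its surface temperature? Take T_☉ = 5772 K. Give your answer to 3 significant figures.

1.86×10^4 K

T/T_☉ = (L/L_☉)^(1/4) / (R/R_☉)^(1/2)
T = 5772 × (2.86×10^6)^(1/4) / √(163) = 5772 × 41.12 / 12.77 = 1.859×10^4 K.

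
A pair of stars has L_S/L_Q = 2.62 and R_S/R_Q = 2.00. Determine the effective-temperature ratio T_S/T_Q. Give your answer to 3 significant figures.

0.900

L ∝ R²T⁴ gives T ∝ (L/R²)^(1/4), so
T_S/T_Q = (2.62 / 2.00²)^(1/4) = (0.6550)^(1/4) = 0.8996.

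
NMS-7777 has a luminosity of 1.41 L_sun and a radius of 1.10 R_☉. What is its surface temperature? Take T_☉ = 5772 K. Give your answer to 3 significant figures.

6.00×10^3 K

T/T_☉ = (L/L_☉)^(1/4) / (R/R_☉)^(1/2)
T = 5772 × (1.41)^(1/4) / √(1.10) = 5772 × 1.090 / 1.049 = 5997 K.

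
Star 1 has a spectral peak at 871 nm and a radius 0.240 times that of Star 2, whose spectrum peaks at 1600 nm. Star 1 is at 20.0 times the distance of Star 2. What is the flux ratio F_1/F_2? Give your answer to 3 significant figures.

Wien's law: T_1/T_2 = λ_2/λ_1 = 1600/871 = 1.837.
L_1/L_2 = (R_1/R_2)²(T_1/T_2)⁴ = (0.240)²(1.837)⁴ = 0.6559.
F_1/F_2 = (L_1/L_2)/(d_1/d_2)² = 0.6559/(20.0)² = 0.001640.

0.00164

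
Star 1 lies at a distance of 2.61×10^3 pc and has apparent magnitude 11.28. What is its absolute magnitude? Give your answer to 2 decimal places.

-0.80

M = m − 5 log₁₀(d/10 pc) = 11.28 − 5 log₁₀(2.61×10^3/10)
  = 11.28 − 5 × 2.417 = 11.28 − 12.08 = -0.80.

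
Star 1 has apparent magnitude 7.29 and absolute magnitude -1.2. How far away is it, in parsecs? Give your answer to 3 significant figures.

m − M = 5 log₁₀(d/10 pc)
7.29 − (-1.2) = 8.49 = 5 log₁₀(d/10)
d = 10 × 10^(8.49/5) = 10 × 10^1.698 = 498.9 pc.

499 pc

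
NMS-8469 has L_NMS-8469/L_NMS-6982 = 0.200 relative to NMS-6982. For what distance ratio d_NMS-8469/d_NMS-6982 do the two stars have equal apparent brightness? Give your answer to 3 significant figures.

Equal flux requires L_NMS-8469/d_NMS-8469² = L_NMS-6982/d_NMS-6982², so d_NMS-8469/d_NMS-6982 = √(L_NMS-8469/L_NMS-6982)
= √(0.200) = 0.4472.

0.447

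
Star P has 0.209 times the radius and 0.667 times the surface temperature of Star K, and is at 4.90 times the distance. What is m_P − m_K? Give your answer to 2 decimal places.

8.61

L_P/L_K = (0.209)²(0.667)⁴ = 0.008646.
F_P/F_K = (L_P/L_K)/(d_P/d_K)² = 0.008646/24.01 = 3.601×10^-4.
m_P − m_K = −2.5 log₁₀(3.601×10^-4) = 8.61.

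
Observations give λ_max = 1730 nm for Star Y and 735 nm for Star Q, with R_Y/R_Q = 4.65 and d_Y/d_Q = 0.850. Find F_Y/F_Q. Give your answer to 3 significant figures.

Wien's law: T_Y/T_Q = λ_Q/λ_Y = 735/1730 = 0.4249.
L_Y/L_Q = (R_Y/R_Q)²(T_Y/T_Q)⁴ = (4.65)²(0.4249)⁴ = 0.7045.
F_Y/F_Q = (L_Y/L_Q)/(d_Y/d_Q)² = 0.7045/(0.850)² = 0.9751.

0.975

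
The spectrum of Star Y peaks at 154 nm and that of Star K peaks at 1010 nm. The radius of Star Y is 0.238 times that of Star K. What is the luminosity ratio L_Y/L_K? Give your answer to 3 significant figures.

Wien's law gives T ∝ 1/λ_max, so T_Y/T_K = λ_K/λ_Y = 1010/154 = 6.558.
Then L ∝ R²T⁴ gives L_Y/L_K = (0.238)² × (6.558)⁴ = 0.05664 × 1850 = 104.8.

105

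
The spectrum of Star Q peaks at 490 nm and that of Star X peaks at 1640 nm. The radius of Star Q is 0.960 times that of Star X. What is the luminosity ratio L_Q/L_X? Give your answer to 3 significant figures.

116

Wien's law gives T ∝ 1/λ_max, so T_Q/T_X = λ_X/λ_Q = 1640/490 = 3.347.
Then L ∝ R²T⁴ gives L_Q/L_X = (0.960)² × (3.347)⁴ = 0.9216 × 125.5 = 115.6.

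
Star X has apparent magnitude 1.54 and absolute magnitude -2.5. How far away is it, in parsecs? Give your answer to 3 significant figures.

64.3 pc

m − M = 5 log₁₀(d/10 pc)
1.54 − (-2.5) = 4.04 = 5 log₁₀(d/10)
d = 10 × 10^(4.04/5) = 10 × 10^0.808 = 64.27 pc.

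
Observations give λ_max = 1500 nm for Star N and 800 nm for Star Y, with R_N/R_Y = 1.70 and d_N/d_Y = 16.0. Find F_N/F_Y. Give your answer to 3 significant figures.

9.13×10^-4

Wien's law: T_N/T_Y = λ_Y/λ_N = 800/1500 = 0.5333.
L_N/L_Y = (R_N/R_Y)²(T_N/T_Y)⁴ = (1.70)²(0.5333)⁴ = 0.2338.
F_N/F_Y = (L_N/L_Y)/(d_N/d_Y)² = 0.2338/(16.0)² = 9.134×10^-4.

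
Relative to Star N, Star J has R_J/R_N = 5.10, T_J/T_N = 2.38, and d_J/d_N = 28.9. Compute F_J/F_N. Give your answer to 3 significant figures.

0.999

L_J/L_N = (R_J/R_N)²(T_J/T_N)⁴ = (5.10)² × (2.38)⁴ = 834.5.
F_J/F_N = (L_J/L_N)/(d_J/d_N)² = 834.5 / (28.9)² = 0.9992.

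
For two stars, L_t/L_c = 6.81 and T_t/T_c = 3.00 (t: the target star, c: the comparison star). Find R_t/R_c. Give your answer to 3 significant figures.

0.290

L ∝ R²T⁴ gives R ∝ √L / T², so
R_t/R_c = √(6.81) / (3.00)² = 2.610 / 9.000 = 0.2900.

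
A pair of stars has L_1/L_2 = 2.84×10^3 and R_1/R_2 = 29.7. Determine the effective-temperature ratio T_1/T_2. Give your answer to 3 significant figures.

L ∝ R²T⁴ gives T ∝ (L/R²)^(1/4), so
T_1/T_2 = (2.84×10^3 / 29.7²)^(1/4) = (3.220)^(1/4) = 1.340.

1.34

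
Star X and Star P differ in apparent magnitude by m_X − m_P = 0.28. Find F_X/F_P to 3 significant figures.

0.773

F_X/F_P = 10^(−(m_X − m_P)/2.5) = 10^(-0.28/2.5) = 10^-0.112 = 0.7727.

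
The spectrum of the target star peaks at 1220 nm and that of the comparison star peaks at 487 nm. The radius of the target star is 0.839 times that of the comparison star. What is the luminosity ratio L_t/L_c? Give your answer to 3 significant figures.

0.0179

Wien's law gives T ∝ 1/λ_max, so T_t/T_c = λ_c/λ_t = 487/1220 = 0.3992.
Then L ∝ R²T⁴ gives L_t/L_c = (0.839)² × (0.3992)⁴ = 0.7039 × 0.02539 = 0.01787.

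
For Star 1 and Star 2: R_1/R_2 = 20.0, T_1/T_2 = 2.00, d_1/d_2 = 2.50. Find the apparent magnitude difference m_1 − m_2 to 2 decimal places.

L_1/L_2 = (20.0)²(2.00)⁴ = 6400.
F_1/F_2 = (L_1/L_2)/(d_1/d_2)² = 6400/6.250 = 1024.
m_1 − m_2 = −2.5 log₁₀(1024) = -7.53.

-7.53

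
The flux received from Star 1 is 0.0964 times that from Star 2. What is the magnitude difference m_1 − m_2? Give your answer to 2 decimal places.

2.54

m_1 − m_2 = −2.5 log₁₀(F_1/F_2) = −2.5 log₁₀(0.0964) = −2.5 × (-1.016) = 2.540.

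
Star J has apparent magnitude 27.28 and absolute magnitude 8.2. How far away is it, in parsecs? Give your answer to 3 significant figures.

6.55×10^4 pc

m − M = 5 log₁₀(d/10 pc)
27.28 − (8.2) = 19.08 = 5 log₁₀(d/10)
d = 10 × 10^(19.08/5) = 10 × 10^3.816 = 6.546×10^4 pc.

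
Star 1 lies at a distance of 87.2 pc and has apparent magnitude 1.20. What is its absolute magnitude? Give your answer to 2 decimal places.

-3.50

M = m − 5 log₁₀(d/10 pc) = 1.20 − 5 log₁₀(87.2/10)
  = 1.20 − 5 × 0.941 = 1.20 − 4.70 = -3.50.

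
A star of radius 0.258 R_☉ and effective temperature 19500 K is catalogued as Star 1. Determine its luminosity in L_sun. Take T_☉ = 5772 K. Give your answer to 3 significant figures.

L/L_☉ = (R/R_☉)² (T/T_☉)⁴ = (0.258)² × (19500/5772)⁴
       = 0.06656 × (3.378)⁴ = 0.06656 × 130.3 = 8.671.

8.67 L_sun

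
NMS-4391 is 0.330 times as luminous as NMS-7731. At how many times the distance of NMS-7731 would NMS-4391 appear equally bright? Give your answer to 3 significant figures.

Equal flux requires L_NMS-4391/d_NMS-4391² = L_NMS-7731/d_NMS-7731², so d_NMS-4391/d_NMS-7731 = √(L_NMS-4391/L_NMS-7731)
= √(0.330) = 0.5745.

0.574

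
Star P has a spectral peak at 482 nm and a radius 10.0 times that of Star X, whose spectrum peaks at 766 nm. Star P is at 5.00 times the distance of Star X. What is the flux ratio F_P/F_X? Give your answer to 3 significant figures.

Wien's law: T_P/T_X = λ_X/λ_P = 766/482 = 1.589.
L_P/L_X = (R_P/R_X)²(T_P/T_X)⁴ = (10.0)²(1.589)⁴ = 637.9.
F_P/F_X = (L_P/L_X)/(d_P/d_X)² = 637.9/(5.00)² = 25.51.

25.5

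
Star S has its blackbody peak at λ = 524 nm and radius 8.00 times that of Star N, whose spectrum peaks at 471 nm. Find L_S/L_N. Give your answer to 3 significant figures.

41.8

Wien's law gives T ∝ 1/λ_max, so T_S/T_N = λ_N/λ_S = 471/524 = 0.8989.
Then L ∝ R²T⁴ gives L_S/L_N = (8.00)² × (0.8989)⁴ = 64.00 × 0.6528 = 41.78.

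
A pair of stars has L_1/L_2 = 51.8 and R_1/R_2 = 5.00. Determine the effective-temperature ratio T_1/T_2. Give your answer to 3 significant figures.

L ∝ R²T⁴ gives T ∝ (L/R²)^(1/4), so
T_1/T_2 = (51.8 / 5.00²)^(1/4) = (2.072)^(1/4) = 1.200.

1.20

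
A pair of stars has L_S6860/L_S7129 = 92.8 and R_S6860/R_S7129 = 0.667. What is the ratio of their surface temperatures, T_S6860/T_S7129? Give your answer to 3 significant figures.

L ∝ R²T⁴ gives T ∝ (L/R²)^(1/4), so
T_S6860/T_S7129 = (92.8 / 0.667²)^(1/4) = (208.6)^(1/4) = 3.800.

3.80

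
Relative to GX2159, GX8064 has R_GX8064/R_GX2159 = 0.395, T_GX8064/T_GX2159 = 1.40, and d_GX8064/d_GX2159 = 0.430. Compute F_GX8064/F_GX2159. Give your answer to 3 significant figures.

L_GX8064/L_GX2159 = (R_GX8064/R_GX2159)²(T_GX8064/T_GX2159)⁴ = (0.395)² × (1.40)⁴ = 0.5994.
F_GX8064/F_GX2159 = (L_GX8064/L_GX2159)/(d_GX8064/d_GX2159)² = 0.5994 / (0.430)² = 3.242.

3.24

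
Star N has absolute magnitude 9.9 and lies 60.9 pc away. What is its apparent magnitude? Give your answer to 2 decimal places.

m = M + 5 log₁₀(d/10 pc) = 9.9 + 5 log₁₀(60.9/10)
  = 9.9 + 5 × 0.785 = 9.9 + 3.92 = 13.82.

13.82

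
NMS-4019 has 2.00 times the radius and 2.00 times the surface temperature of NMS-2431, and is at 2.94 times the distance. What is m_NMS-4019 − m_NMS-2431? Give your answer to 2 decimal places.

L_NMS-4019/L_NMS-2431 = (2.00)²(2.00)⁴ = 64.00.
F_NMS-4019/F_NMS-2431 = (L_NMS-4019/L_NMS-2431)/(d_NMS-4019/d_NMS-2431)² = 64.00/8.644 = 7.404.
m_NMS-4019 − m_NMS-2431 = −2.5 log₁₀(7.404) = -2.17.

-2.17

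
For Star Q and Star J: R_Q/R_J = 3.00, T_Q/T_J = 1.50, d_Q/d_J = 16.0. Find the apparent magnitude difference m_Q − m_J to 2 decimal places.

1.87

L_Q/L_J = (3.00)²(1.50)⁴ = 45.56.
F_Q/F_J = (L_Q/L_J)/(d_Q/d_J)² = 45.56/256.0 = 0.1780.
m_Q − m_J = −2.5 log₁₀(0.1780) = 1.87.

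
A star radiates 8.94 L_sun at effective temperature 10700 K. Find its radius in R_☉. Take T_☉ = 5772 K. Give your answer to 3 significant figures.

R/R_☉ = √(L/L_☉) / (T/T_☉)² = √(8.94) / (1.854)²
       = 2.990 / 3.436 = 0.8701.

0.870 R_☉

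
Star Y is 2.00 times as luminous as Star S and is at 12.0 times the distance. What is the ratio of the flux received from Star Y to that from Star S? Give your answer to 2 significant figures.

0.014

F = L/(4πd²), so F_Y/F_S = (L_Y/L_S) / (d_Y/d_S)²
= 2.00 / (12.0)² = 2.00 / 144.0 = 0.01389.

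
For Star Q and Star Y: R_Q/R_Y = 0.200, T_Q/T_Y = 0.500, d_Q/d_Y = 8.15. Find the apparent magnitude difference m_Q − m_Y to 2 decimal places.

L_Q/L_Y = (0.200)²(0.500)⁴ = 0.002500.
F_Q/F_Y = (L_Q/L_Y)/(d_Q/d_Y)² = 0.002500/66.42 = 3.764×10^-5.
m_Q − m_Y = −2.5 log₁₀(3.764×10^-5) = 11.06.

11.06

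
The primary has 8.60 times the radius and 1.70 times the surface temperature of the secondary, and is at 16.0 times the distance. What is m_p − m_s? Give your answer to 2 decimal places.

-0.96

L_p/L_s = (8.60)²(1.70)⁴ = 617.7.
F_p/F_s = (L_p/L_s)/(d_p/d_s)² = 617.7/256.0 = 2.413.
m_p − m_s = −2.5 log₁₀(2.413) = -0.96.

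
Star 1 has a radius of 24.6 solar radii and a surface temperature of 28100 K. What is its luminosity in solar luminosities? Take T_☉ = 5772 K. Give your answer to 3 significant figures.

3.40×10^5 solar luminosities

L/L_☉ = (R/R_☉)² (T/T_☉)⁴ = (24.6)² × (28100/5772)⁴
       = 605.2 × (4.868)⁴ = 605.2 × 561.7 = 3.399×10^5.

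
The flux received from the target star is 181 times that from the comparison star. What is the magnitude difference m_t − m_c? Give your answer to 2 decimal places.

m_t − m_c = −2.5 log₁₀(F_t/F_c) = −2.5 log₁₀(181) = −2.5 × (2.258) = -5.644.

-5.64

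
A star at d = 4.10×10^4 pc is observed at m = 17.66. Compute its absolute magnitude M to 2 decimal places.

M = m − 5 log₁₀(d/10 pc) = 17.66 − 5 log₁₀(4.10×10^4/10)
  = 17.66 − 5 × 3.613 = 17.66 − 18.06 = -0.40.

-0.40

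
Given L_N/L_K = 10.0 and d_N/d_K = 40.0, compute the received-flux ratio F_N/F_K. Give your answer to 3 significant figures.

0.00625

F = L/(4πd²), so F_N/F_K = (L_N/L_K) / (d_N/d_K)²
= 10.0 / (40.0)² = 10.0 / 1600 = 0.006250.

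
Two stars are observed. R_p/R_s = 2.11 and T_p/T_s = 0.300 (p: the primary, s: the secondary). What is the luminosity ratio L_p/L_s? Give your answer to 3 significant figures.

0.0361

From the Stefan–Boltzmann law, L ∝ R²T⁴, so
L_p/L_s = (R_p/R_s)² (T_p/T_s)⁴ = (2.11)² × (0.300)⁴ = 4.452 × 0.008100 = 0.03606.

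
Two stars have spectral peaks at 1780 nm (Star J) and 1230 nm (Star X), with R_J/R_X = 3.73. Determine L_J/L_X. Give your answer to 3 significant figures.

3.17

Wien's law gives T ∝ 1/λ_max, so T_J/T_X = λ_X/λ_J = 1230/1780 = 0.6910.
Then L ∝ R²T⁴ gives L_J/L_X = (3.73)² × (0.6910)⁴ = 13.91 × 0.2280 = 3.172.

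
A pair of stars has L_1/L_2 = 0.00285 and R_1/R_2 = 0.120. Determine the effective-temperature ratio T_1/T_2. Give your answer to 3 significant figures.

0.667

L ∝ R²T⁴ gives T ∝ (L/R²)^(1/4), so
T_1/T_2 = (0.00285 / 0.120²)^(1/4) = (0.1979)^(1/4) = 0.6670.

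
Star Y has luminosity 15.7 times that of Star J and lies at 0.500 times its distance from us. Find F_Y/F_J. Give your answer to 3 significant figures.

F = L/(4πd²), so F_Y/F_J = (L_Y/L_J) / (d_Y/d_J)²
= 15.7 / (0.500)² = 15.7 / 0.2500 = 62.80.

62.8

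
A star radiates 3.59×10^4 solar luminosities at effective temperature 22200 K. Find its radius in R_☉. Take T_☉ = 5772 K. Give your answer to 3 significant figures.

R/R_☉ = √(L/L_☉) / (T/T_☉)² = √(3.59×10^4) / (3.846)²
       = 189.5 / 14.79 = 12.81.

12.8 R_☉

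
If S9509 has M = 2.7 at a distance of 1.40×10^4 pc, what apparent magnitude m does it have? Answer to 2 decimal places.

18.43

m = M + 5 log₁₀(d/10 pc) = 2.7 + 5 log₁₀(1.40×10^4/10)
  = 2.7 + 5 × 3.146 = 2.7 + 15.73 = 18.43.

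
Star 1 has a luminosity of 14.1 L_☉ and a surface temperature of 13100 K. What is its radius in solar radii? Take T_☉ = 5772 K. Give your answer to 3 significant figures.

0.729 solar radii

R/R_☉ = √(L/L_☉) / (T/T_☉)² = √(14.1) / (2.270)²
       = 3.755 / 5.151 = 0.7290.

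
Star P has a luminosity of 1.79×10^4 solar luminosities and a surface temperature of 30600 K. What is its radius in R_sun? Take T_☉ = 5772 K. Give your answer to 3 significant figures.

4.76 R_sun

R/R_☉ = √(L/L_☉) / (T/T_☉)² = √(1.79×10^4) / (5.301)²
       = 133.8 / 28.11 = 4.760.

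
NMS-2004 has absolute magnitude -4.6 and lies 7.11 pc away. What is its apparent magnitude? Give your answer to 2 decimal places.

-5.34

m = M + 5 log₁₀(d/10 pc) = -4.6 + 5 log₁₀(7.11/10)
  = -4.6 + 5 × -0.148 = -4.6 + -0.74 = -5.34.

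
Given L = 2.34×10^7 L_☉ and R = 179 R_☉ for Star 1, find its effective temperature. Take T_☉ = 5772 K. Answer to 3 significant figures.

T/T_☉ = (L/L_☉)^(1/4) / (R/R_☉)^(1/2)
T = 5772 × (2.34×10^7)^(1/4) / √(179) = 5772 × 69.55 / 13.38 = 3.001×10^4 K.

3.00×10^4 K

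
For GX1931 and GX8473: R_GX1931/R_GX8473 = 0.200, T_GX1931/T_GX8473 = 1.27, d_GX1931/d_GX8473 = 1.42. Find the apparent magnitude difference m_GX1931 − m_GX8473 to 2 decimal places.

L_GX1931/L_GX8473 = (0.200)²(1.27)⁴ = 0.1041.
F_GX1931/F_GX8473 = (L_GX1931/L_GX8473)/(d_GX1931/d_GX8473)² = 0.1041/2.016 = 0.05161.
m_GX1931 − m_GX8473 = −2.5 log₁₀(0.05161) = 3.22.

3.22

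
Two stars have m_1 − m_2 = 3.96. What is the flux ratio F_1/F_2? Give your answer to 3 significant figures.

F_1/F_2 = 10^(−(m_1 − m_2)/2.5) = 10^(-3.96/2.5) = 10^-1.584 = 0.02606.

0.0261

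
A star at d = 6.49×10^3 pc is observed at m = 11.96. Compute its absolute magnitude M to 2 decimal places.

M = m − 5 log₁₀(d/10 pc) = 11.96 − 5 log₁₀(6.49×10^3/10)
  = 11.96 − 5 × 2.812 = 11.96 − 14.06 = -2.10.

-2.10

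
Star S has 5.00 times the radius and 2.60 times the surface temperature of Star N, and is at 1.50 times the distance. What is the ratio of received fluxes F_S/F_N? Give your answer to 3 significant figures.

L_S/L_N = (R_S/R_N)²(T_S/T_N)⁴ = (5.00)² × (2.60)⁴ = 1142.
F_S/F_N = (L_S/L_N)/(d_S/d_N)² = 1142 / (1.50)² = 507.8.

508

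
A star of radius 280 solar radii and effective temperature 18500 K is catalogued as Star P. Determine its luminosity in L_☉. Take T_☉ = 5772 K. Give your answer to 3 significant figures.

L/L_☉ = (R/R_☉)² (T/T_☉)⁴ = (280)² × (18500/5772)⁴
       = 7.840×10^4 × (3.205)⁴ = 7.840×10^4 × 105.5 = 8.274×10^6.

8.27×10^6 L_☉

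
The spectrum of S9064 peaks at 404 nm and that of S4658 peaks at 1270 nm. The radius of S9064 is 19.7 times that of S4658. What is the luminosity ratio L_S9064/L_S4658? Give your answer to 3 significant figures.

Wien's law gives T ∝ 1/λ_max, so T_S9064/T_S4658 = λ_S4658/λ_S9064 = 1270/404 = 3.144.
Then L ∝ R²T⁴ gives L_S9064/L_S4658 = (19.7)² × (3.144)⁴ = 388.1 × 97.65 = 3.790×10^4.

3.79×10^4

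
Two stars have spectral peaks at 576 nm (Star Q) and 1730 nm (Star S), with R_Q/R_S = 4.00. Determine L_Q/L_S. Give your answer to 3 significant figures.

1.30×10^3

Wien's law gives T ∝ 1/λ_max, so T_Q/T_S = λ_S/λ_Q = 1730/576 = 3.003.
Then L ∝ R²T⁴ gives L_Q/L_S = (4.00)² × (3.003)⁴ = 16.00 × 81.38 = 1302.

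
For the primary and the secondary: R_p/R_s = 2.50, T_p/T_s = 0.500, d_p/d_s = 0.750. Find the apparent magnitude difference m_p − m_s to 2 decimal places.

0.40

L_p/L_s = (2.50)²(0.500)⁴ = 0.3906.
F_p/F_s = (L_p/L_s)/(d_p/d_s)² = 0.3906/0.5625 = 0.6944.
m_p − m_s = −2.5 log₁₀(0.6944) = 0.40.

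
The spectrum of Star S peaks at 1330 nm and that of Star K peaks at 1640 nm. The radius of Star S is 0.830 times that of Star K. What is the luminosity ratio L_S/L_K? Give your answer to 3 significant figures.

Wien's law gives T ∝ 1/λ_max, so T_S/T_K = λ_K/λ_S = 1640/1330 = 1.233.
Then L ∝ R²T⁴ gives L_S/L_K = (0.830)² × (1.233)⁴ = 0.6889 × 2.312 = 1.593.

1.59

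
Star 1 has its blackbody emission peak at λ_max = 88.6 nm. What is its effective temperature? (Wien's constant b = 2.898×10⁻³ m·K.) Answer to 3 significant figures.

T = b/λ_max = 2.898×10⁻³ / (88.6×10⁻⁹) = 3.271×10^4 K.

3.27×10^4 K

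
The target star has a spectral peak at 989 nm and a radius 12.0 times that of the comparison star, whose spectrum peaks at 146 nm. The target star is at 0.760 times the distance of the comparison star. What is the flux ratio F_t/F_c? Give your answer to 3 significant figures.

0.118

Wien's law: T_t/T_c = λ_c/λ_t = 146/989 = 0.1476.
L_t/L_c = (R_t/R_c)²(T_t/T_c)⁴ = (12.0)²(0.1476)⁴ = 0.06839.
F_t/F_c = (L_t/L_c)/(d_t/d_c)² = 0.06839/(0.760)² = 0.1184.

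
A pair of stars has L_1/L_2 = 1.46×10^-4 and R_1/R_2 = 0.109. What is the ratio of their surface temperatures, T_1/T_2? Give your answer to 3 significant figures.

0.333

L ∝ R²T⁴ gives T ∝ (L/R²)^(1/4), so
T_1/T_2 = (1.46×10^-4 / 0.109²)^(1/4) = (0.01229)^(1/4) = 0.3329.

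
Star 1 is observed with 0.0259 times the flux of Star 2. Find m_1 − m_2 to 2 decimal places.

m_1 − m_2 = −2.5 log₁₀(F_1/F_2) = −2.5 log₁₀(0.0259) = −2.5 × (-1.587) = 3.967.

3.97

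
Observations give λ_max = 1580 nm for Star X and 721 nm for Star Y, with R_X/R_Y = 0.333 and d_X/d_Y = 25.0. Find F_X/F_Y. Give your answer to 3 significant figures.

7.69×10^-6

Wien's law: T_X/T_Y = λ_Y/λ_X = 721/1580 = 0.4563.
L_X/L_Y = (R_X/R_Y)²(T_X/T_Y)⁴ = (0.333)²(0.4563)⁴ = 0.004808.
F_X/F_Y = (L_X/L_Y)/(d_X/d_Y)² = 0.004808/(25.0)² = 7.693×10^-6.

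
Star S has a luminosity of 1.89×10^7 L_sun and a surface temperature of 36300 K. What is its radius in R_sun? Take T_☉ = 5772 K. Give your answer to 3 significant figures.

R/R_☉ = √(L/L_☉) / (T/T_☉)² = √(1.89×10^7) / (6.289)²
       = 4347 / 39.55 = 109.9.

110 R_sun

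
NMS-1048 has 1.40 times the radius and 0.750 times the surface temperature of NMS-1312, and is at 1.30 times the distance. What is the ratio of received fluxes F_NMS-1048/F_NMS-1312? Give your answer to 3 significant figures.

0.367

L_NMS-1048/L_NMS-1312 = (R_NMS-1048/R_NMS-1312)²(T_NMS-1048/T_NMS-1312)⁴ = (1.40)² × (0.750)⁴ = 0.6202.
F_NMS-1048/F_NMS-1312 = (L_NMS-1048/L_NMS-1312)/(d_NMS-1048/d_NMS-1312)² = 0.6202 / (1.30)² = 0.3670.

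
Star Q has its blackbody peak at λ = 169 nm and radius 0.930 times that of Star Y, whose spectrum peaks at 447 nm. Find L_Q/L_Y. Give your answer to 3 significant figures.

Wien's law gives T ∝ 1/λ_max, so T_Q/T_Y = λ_Y/λ_Q = 447/169 = 2.645.
Then L ∝ R²T⁴ gives L_Q/L_Y = (0.930)² × (2.645)⁴ = 0.8649 × 48.94 = 42.33.

42.3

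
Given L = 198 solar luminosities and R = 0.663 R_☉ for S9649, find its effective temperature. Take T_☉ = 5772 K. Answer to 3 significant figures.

2.66×10^4 K

T/T_☉ = (L/L_☉)^(1/4) / (R/R_☉)^(1/2)
T = 5772 × (198)^(1/4) / √(0.663) = 5772 × 3.751 / 0.8142 = 2.659×10^4 K.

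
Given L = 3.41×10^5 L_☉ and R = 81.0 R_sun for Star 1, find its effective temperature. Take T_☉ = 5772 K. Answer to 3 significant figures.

T/T_☉ = (L/L_☉)^(1/4) / (R/R_☉)^(1/2)
T = 5772 × (3.41×10^5)^(1/4) / √(81.0) = 5772 × 24.17 / 9.000 = 1.550×10^4 K.

1.55×10^4 K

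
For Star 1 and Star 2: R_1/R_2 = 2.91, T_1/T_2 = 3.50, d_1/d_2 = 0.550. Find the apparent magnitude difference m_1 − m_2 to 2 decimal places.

-9.06

L_1/L_2 = (2.91)²(3.50)⁴ = 1271.
F_1/F_2 = (L_1/L_2)/(d_1/d_2)² = 1271/0.3025 = 4201.
m_1 − m_2 = −2.5 log₁₀(4201) = -9.06.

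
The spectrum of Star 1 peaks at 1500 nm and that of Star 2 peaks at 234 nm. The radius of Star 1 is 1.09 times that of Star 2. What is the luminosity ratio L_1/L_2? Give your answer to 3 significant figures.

7.04×10^-4

Wien's law gives T ∝ 1/λ_max, so T_1/T_2 = λ_2/λ_1 = 234/1500 = 0.1560.
Then L ∝ R²T⁴ gives L_1/L_2 = (1.09)² × (0.1560)⁴ = 1.188 × 5.922×10^-4 = 7.036×10^-4.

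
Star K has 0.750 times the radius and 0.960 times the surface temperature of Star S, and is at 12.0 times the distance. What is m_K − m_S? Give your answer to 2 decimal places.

L_K/L_S = (0.750)²(0.960)⁴ = 0.4778.
F_K/F_S = (L_K/L_S)/(d_K/d_S)² = 0.4778/144.0 = 0.003318.
m_K − m_S = −2.5 log₁₀(0.003318) = 6.20.

6.20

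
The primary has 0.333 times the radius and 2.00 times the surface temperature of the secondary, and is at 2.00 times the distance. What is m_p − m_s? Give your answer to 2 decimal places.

0.88

L_p/L_s = (0.333)²(2.00)⁴ = 1.774.
F_p/F_s = (L_p/L_s)/(d_p/d_s)² = 1.774/4.000 = 0.4436.
m_p − m_s = −2.5 log₁₀(0.4436) = 0.88.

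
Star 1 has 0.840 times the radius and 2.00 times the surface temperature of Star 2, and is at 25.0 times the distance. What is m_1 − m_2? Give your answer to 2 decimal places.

4.36

L_1/L_2 = (0.840)²(2.00)⁴ = 11.29.
F_1/F_2 = (L_1/L_2)/(d_1/d_2)² = 11.29/625.0 = 0.01806.
m_1 − m_2 = −2.5 log₁₀(0.01806) = 4.36.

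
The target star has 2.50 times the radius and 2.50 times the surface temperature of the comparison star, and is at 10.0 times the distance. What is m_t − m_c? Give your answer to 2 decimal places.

L_t/L_c = (2.50)²(2.50)⁴ = 244.1.
F_t/F_c = (L_t/L_c)/(d_t/d_c)² = 244.1/100.0 = 2.441.
m_t − m_c = −2.5 log₁₀(2.441) = -0.97.

-0.97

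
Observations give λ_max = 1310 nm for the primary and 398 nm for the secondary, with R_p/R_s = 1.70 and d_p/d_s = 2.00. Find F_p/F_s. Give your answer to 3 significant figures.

Wien's law: T_p/T_s = λ_s/λ_p = 398/1310 = 0.3038.
L_p/L_s = (R_p/R_s)²(T_p/T_s)⁴ = (1.70)²(0.3038)⁴ = 0.02462.
F_p/F_s = (L_p/L_s)/(d_p/d_s)² = 0.02462/(2.00)² = 0.006156.

0.00616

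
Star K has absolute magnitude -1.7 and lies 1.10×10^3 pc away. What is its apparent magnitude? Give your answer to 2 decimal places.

m = M + 5 log₁₀(d/10 pc) = -1.7 + 5 log₁₀(1.10×10^3/10)
  = -1.7 + 5 × 2.041 = -1.7 + 10.21 = 8.51.

8.51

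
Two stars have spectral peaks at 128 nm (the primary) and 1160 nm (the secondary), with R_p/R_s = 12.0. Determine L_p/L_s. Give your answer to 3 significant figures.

9.71×10^5

Wien's law gives T ∝ 1/λ_max, so T_p/T_s = λ_s/λ_p = 1160/128 = 9.062.
Then L ∝ R²T⁴ gives L_p/L_s = (12.0)² × (9.062)⁴ = 144.0 × 6745 = 9.713×10^5.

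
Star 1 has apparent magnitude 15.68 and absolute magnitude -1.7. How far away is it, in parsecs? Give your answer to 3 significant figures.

2.99×10^4 pc

m − M = 5 log₁₀(d/10 pc)
15.68 − (-1.7) = 17.38 = 5 log₁₀(d/10)
d = 10 × 10^(17.38/5) = 10 × 10^3.476 = 2.992×10^4 pc.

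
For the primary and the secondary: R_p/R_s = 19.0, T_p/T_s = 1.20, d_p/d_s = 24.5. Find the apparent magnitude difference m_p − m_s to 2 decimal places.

-0.24

L_p/L_s = (19.0)²(1.20)⁴ = 748.6.
F_p/F_s = (L_p/L_s)/(d_p/d_s)² = 748.6/600.2 = 1.247.
m_p − m_s = −2.5 log₁₀(1.247) = -0.24.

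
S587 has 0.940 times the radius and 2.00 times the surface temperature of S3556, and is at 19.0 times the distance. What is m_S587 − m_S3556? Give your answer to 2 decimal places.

L_S587/L_S3556 = (0.940)²(2.00)⁴ = 14.14.
F_S587/F_S3556 = (L_S587/L_S3556)/(d_S587/d_S3556)² = 14.14/361.0 = 0.03916.
m_S587 − m_S3556 = −2.5 log₁₀(0.03916) = 3.52.

3.52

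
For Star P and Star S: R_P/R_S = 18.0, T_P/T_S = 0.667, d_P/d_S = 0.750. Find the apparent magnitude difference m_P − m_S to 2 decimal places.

-5.14

L_P/L_S = (18.0)²(0.667)⁴ = 64.13.
F_P/F_S = (L_P/L_S)/(d_P/d_S)² = 64.13/0.5625 = 114.0.
m_P − m_S = −2.5 log₁₀(114.0) = -5.14.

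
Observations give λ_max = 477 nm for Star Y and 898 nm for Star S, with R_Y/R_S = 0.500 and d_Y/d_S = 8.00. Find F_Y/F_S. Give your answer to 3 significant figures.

Wien's law: T_Y/T_S = λ_S/λ_Y = 898/477 = 1.883.
L_Y/L_S = (R_Y/R_S)²(T_Y/T_S)⁴ = (0.500)²(1.883)⁴ = 3.140.
F_Y/F_S = (L_Y/L_S)/(d_Y/d_S)² = 3.140/(8.00)² = 0.04907.

0.0491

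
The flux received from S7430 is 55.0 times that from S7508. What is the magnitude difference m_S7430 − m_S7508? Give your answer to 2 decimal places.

-4.35

m_S7430 − m_S7508 = −2.5 log₁₀(F_S7430/F_S7508) = −2.5 log₁₀(55.0) = −2.5 × (1.740) = -4.351.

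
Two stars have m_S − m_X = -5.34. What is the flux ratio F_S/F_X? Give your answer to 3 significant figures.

F_S/F_X = 10^(−(m_S − m_X)/2.5) = 10^(5.34/2.5) = 10^2.136 = 136.8.

137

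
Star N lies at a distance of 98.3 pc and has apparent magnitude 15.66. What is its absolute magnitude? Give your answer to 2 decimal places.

M = m − 5 log₁₀(d/10 pc) = 15.66 − 5 log₁₀(98.3/10)
  = 15.66 − 5 × 0.993 = 15.66 − 4.96 = 10.70.

10.70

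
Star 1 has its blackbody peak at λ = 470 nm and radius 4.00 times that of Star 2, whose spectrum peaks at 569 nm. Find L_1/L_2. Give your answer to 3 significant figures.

Wien's law gives T ∝ 1/λ_max, so T_1/T_2 = λ_2/λ_1 = 569/470 = 1.211.
Then L ∝ R²T⁴ gives L_1/L_2 = (4.00)² × (1.211)⁴ = 16.00 × 2.148 = 34.37.

34.4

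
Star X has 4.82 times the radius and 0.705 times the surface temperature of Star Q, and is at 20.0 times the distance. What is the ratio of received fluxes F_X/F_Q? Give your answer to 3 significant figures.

L_X/L_Q = (R_X/R_Q)²(T_X/T_Q)⁴ = (4.82)² × (0.705)⁴ = 5.739.
F_X/F_Q = (L_X/L_Q)/(d_X/d_Q)² = 5.739 / (20.0)² = 0.01435.

0.0143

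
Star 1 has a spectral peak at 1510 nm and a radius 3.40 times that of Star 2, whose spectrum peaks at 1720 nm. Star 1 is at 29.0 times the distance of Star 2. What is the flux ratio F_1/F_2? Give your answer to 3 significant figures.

Wien's law: T_1/T_2 = λ_2/λ_1 = 1720/1510 = 1.139.
L_1/L_2 = (R_1/R_2)²(T_1/T_2)⁴ = (3.40)²(1.139)⁴ = 19.46.
F_1/F_2 = (L_1/L_2)/(d_1/d_2)² = 19.46/(29.0)² = 0.02314.

0.0231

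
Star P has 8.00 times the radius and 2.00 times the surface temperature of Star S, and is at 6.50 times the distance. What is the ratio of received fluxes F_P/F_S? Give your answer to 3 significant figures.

L_P/L_S = (R_P/R_S)²(T_P/T_S)⁴ = (8.00)² × (2.00)⁴ = 1024.
F_P/F_S = (L_P/L_S)/(d_P/d_S)² = 1024 / (6.50)² = 24.24.

24.2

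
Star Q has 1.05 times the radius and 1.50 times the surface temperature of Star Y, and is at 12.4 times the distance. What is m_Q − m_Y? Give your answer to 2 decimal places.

L_Q/L_Y = (1.05)²(1.50)⁴ = 5.581.
F_Q/F_Y = (L_Q/L_Y)/(d_Q/d_Y)² = 5.581/153.8 = 0.03630.
m_Q − m_Y = −2.5 log₁₀(0.03630) = 3.60.

3.60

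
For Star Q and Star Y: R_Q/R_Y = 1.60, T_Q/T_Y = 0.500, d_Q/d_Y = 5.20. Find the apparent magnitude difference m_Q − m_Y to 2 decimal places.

5.57

L_Q/L_Y = (1.60)²(0.500)⁴ = 0.1600.
F_Q/F_Y = (L_Q/L_Y)/(d_Q/d_Y)² = 0.1600/27.04 = 0.005917.
m_Q − m_Y = −2.5 log₁₀(0.005917) = 5.57.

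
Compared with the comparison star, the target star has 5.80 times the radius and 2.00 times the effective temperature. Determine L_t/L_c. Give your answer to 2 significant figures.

5.4×10^2

From the Stefan–Boltzmann law, L ∝ R²T⁴, so
L_t/L_c = (R_t/R_c)² (T_t/T_c)⁴ = (5.80)² × (2.00)⁴ = 33.64 × 16.00 = 538.2.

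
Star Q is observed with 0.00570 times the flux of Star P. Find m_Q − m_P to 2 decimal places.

m_Q − m_P = −2.5 log₁₀(F_Q/F_P) = −2.5 log₁₀(0.00570) = −2.5 × (-2.244) = 5.610.

5.61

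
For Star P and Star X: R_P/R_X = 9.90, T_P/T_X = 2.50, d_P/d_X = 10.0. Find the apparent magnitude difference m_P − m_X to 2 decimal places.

L_P/L_X = (9.90)²(2.50)⁴ = 3829.
F_P/F_X = (L_P/L_X)/(d_P/d_X)² = 3829/100.0 = 38.29.
m_P − m_X = −2.5 log₁₀(38.29) = -3.96.

-3.96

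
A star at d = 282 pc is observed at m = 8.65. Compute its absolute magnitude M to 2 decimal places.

M = m − 5 log₁₀(d/10 pc) = 8.65 − 5 log₁₀(282/10)
  = 8.65 − 5 × 1.450 = 8.65 − 7.25 = 1.40.

1.40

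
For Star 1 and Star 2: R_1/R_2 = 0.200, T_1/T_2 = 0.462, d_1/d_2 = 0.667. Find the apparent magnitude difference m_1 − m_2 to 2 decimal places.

L_1/L_2 = (0.200)²(0.462)⁴ = 0.001822.
F_1/F_2 = (L_1/L_2)/(d_1/d_2)² = 0.001822/0.4449 = 0.004096.
m_1 − m_2 = −2.5 log₁₀(0.004096) = 5.97.

5.97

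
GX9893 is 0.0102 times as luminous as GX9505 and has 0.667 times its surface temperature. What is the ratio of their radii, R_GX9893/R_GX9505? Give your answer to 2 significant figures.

0.23

L ∝ R²T⁴ gives R ∝ √L / T², so
R_GX9893/R_GX9505 = √(0.0102) / (0.667)² = 0.1010 / 0.4449 = 0.2270.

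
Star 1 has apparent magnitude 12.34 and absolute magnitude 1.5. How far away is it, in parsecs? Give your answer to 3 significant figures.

1.47×10^3 pc

m − M = 5 log₁₀(d/10 pc)
12.34 − (1.5) = 10.84 = 5 log₁₀(d/10)
d = 10 × 10^(10.84/5) = 10 × 10^2.168 = 1472 pc.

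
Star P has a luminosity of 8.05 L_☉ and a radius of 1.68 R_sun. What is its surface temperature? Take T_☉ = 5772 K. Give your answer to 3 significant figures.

7.50×10^3 K

T/T_☉ = (L/L_☉)^(1/4) / (R/R_☉)^(1/2)
T = 5772 × (8.05)^(1/4) / √(1.68) = 5772 × 1.684 / 1.296 = 7501 K.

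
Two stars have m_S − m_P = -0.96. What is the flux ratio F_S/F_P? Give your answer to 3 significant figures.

F_S/F_P = 10^(−(m_S − m_P)/2.5) = 10^(0.96/2.5) = 10^0.384 = 2.421.

2.42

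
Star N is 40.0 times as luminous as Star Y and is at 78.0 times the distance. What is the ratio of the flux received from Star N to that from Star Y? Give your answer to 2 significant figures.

F = L/(4πd²), so F_N/F_Y = (L_N/L_Y) / (d_N/d_Y)²
= 40.0 / (78.0)² = 40.0 / 6084 = 0.006575.

0.0066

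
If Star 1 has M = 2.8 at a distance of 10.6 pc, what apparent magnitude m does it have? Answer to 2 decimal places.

m = M + 5 log₁₀(d/10 pc) = 2.8 + 5 log₁₀(10.6/10)
  = 2.8 + 5 × 0.025 = 2.8 + 0.13 = 2.93.

2.93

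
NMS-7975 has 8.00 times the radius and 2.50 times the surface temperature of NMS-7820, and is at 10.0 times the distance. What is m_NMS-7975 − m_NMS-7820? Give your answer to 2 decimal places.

L_NMS-7975/L_NMS-7820 = (8.00)²(2.50)⁴ = 2500.
F_NMS-7975/F_NMS-7820 = (L_NMS-7975/L_NMS-7820)/(d_NMS-7975/d_NMS-7820)² = 2500/100.0 = 25.00.
m_NMS-7975 − m_NMS-7820 = −2.5 log₁₀(25.00) = -3.49.

-3.49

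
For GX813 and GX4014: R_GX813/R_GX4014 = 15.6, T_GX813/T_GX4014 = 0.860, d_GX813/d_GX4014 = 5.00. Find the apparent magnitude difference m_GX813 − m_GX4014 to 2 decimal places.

-1.82

L_GX813/L_GX4014 = (15.6)²(0.860)⁴ = 133.1.
F_GX813/F_GX4014 = (L_GX813/L_GX4014)/(d_GX813/d_GX4014)² = 133.1/25.00 = 5.325.
m_GX813 − m_GX4014 = −2.5 log₁₀(5.325) = -1.82.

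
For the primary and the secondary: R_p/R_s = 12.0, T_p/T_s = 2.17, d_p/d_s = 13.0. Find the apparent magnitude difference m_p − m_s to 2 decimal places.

L_p/L_s = (12.0)²(2.17)⁴ = 3193.
F_p/F_s = (L_p/L_s)/(d_p/d_s)² = 3193/169.0 = 18.89.
m_p − m_s = −2.5 log₁₀(18.89) = -3.19.

-3.19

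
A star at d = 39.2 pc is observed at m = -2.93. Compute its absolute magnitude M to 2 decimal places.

-5.90

M = m − 5 log₁₀(d/10 pc) = -2.93 − 5 log₁₀(39.2/10)
  = -2.93 − 5 × 0.593 = -2.93 − 2.97 = -5.90.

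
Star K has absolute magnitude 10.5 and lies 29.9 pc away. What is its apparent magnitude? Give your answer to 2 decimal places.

12.88

m = M + 5 log₁₀(d/10 pc) = 10.5 + 5 log₁₀(29.9/10)
  = 10.5 + 5 × 0.476 = 10.5 + 2.38 = 12.88.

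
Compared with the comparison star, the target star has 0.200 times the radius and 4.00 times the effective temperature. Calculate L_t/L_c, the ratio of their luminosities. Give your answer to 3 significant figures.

10.2

From the Stefan–Boltzmann law, L ∝ R²T⁴, so
L_t/L_c = (R_t/R_c)² (T_t/T_c)⁴ = (0.200)² × (4.00)⁴ = 0.04000 × 256.0 = 10.24.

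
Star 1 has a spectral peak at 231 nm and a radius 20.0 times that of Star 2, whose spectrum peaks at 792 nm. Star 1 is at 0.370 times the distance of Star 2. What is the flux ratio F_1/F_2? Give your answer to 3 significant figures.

Wien's law: T_1/T_2 = λ_2/λ_1 = 792/231 = 3.429.
L_1/L_2 = (R_1/R_2)²(T_1/T_2)⁴ = (20.0)²(3.429)⁴ = 5.527×10^4.
F_1/F_2 = (L_1/L_2)/(d_1/d_2)² = 5.527×10^4/(0.370)² = 4.037×10^5.

4.04×10^5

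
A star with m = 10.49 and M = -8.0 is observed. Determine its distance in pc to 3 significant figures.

m − M = 5 log₁₀(d/10 pc)
10.49 − (-8.0) = 18.49 = 5 log₁₀(d/10)
d = 10 × 10^(18.49/5) = 10 × 10^3.698 = 4.989×10^4 pc.

4.99×10^4 pc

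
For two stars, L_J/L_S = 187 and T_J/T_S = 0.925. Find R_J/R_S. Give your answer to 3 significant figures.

16.0

L ∝ R²T⁴ gives R ∝ √L / T², so
R_J/R_S = √(187) / (0.925)² = 13.67 / 0.8556 = 15.98.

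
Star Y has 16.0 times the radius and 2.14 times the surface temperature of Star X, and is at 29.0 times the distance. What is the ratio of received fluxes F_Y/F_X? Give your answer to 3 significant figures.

L_Y/L_X = (R_Y/R_X)²(T_Y/T_X)⁴ = (16.0)² × (2.14)⁴ = 5369.
F_Y/F_X = (L_Y/L_X)/(d_Y/d_X)² = 5369 / (29.0)² = 6.384.

6.38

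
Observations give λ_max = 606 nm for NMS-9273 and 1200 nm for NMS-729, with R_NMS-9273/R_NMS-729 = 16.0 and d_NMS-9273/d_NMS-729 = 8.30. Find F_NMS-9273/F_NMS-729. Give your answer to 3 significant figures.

57.1

Wien's law: T_NMS-9273/T_NMS-729 = λ_NMS-729/λ_NMS-9273 = 1200/606 = 1.980.
L_NMS-9273/L_NMS-729 = (R_NMS-9273/R_NMS-729)²(T_NMS-9273/T_NMS-729)⁴ = (16.0)²(1.980)⁴ = 3936.
F_NMS-9273/F_NMS-729 = (L_NMS-9273/L_NMS-729)/(d_NMS-9273/d_NMS-729)² = 3936/(8.30)² = 57.14.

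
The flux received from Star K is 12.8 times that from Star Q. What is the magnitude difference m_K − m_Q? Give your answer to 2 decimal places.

-2.77

m_K − m_Q = −2.5 log₁₀(F_K/F_Q) = −2.5 log₁₀(12.8) = −2.5 × (1.107) = -2.768.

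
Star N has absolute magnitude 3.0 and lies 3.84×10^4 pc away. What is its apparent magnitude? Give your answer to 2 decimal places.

m = M + 5 log₁₀(d/10 pc) = 3.0 + 5 log₁₀(3.84×10^4/10)
  = 3.0 + 5 × 3.584 = 3.0 + 17.92 = 20.92.

20.92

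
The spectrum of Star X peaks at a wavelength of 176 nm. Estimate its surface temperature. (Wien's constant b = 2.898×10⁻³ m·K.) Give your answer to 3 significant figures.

1.65×10^4 K

T = b/λ_max = 2.898×10⁻³ / (176×10⁻⁹) = 1.647×10^4 K.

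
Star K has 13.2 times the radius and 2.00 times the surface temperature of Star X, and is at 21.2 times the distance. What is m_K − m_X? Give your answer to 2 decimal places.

L_K/L_X = (13.2)²(2.00)⁴ = 2788.
F_K/F_X = (L_K/L_X)/(d_K/d_X)² = 2788/449.4 = 6.203.
m_K − m_X = −2.5 log₁₀(6.203) = -1.98.

-1.98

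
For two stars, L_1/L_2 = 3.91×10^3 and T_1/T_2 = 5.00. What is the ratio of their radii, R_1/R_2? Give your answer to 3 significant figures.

2.50

L ∝ R²T⁴ gives R ∝ √L / T², so
R_1/R_2 = √(3.91×10^3) / (5.00)² = 62.53 / 25.00 = 2.501.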